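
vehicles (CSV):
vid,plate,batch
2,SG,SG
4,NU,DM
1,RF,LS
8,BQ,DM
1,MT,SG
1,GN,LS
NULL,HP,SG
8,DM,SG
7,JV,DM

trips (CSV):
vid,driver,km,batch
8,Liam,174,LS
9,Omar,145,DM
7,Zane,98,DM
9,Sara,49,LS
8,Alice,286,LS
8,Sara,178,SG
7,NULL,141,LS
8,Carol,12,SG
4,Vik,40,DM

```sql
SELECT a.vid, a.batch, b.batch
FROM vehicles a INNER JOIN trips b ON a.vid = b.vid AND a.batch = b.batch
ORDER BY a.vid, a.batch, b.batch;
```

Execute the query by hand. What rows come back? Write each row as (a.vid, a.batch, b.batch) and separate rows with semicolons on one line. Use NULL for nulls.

(4, DM, DM); (7, DM, DM); (8, SG, SG); (8, SG, SG)

INNER JOIN keeps only pairs where the ON condition holds.
Matching on a.vid = b.vid AND a.batch = b.batch. A NULL in a compared column never satisfies the condition.
- a (vid=2, batch=SG) has no partner → excluded.
- a (vid=4, batch=DM) pairs with 1 row(s) of b.
- a (vid=1, batch=LS) has no partner → excluded.
- a (vid=8, batch=DM) has no partner → excluded.
- a (vid=1, batch=SG) has no partner → excluded.
- a (vid=1, batch=LS) has no partner → excluded.
- a (vid=NULL, batch=SG) has no partner → excluded.
- a (vid=8, batch=SG) pairs with 2 row(s) of b.
- a (vid=7, batch=DM) pairs with 1 row(s) of b.
After projecting and ordering:
a.vid | a.batch | b.batch
4 | DM | DM
7 | DM | DM
8 | SG | SG
8 | SG | SG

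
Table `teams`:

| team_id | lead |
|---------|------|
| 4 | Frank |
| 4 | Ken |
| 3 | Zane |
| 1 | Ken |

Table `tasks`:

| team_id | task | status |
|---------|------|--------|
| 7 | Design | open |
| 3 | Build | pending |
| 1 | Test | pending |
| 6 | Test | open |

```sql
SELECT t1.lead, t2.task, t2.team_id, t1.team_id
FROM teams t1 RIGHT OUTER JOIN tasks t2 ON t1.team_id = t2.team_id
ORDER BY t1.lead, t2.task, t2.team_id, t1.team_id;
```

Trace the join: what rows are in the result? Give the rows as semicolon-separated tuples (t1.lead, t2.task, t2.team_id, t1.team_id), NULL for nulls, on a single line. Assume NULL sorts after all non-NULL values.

(Ken, Test, 1, 1); (Zane, Build, 3, 3); (NULL, Design, 7, NULL); (NULL, Test, 6, NULL)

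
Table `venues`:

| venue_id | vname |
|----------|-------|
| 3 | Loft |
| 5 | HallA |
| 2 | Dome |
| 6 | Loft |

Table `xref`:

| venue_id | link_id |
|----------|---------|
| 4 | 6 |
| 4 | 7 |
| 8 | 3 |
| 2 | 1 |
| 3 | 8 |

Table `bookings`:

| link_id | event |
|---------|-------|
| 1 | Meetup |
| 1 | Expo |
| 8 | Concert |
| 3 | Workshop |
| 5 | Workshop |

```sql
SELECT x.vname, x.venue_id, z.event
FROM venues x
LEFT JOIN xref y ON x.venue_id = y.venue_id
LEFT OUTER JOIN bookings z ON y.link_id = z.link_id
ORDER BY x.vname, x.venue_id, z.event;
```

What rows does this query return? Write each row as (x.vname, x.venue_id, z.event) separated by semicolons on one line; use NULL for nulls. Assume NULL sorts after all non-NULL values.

(Dome, 2, Expo); (Dome, 2, Meetup); (HallA, 5, NULL); (Loft, 3, Concert); (Loft, 6, NULL)

Step 1 — x LEFT JOIN y on venue_id → 4 row(s).
Then LEFT JOIN `bookings z` on link_id: each of those 4 rows is kept; rows whose y.link_id has no match in z get NULL for z's columns.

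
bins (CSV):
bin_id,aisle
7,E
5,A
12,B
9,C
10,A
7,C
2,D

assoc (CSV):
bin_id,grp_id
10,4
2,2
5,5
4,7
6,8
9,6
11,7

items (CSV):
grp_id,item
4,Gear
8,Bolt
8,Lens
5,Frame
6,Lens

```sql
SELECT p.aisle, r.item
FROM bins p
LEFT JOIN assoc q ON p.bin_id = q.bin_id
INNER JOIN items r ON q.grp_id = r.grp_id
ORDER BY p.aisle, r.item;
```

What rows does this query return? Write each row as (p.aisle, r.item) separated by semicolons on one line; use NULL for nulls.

Step 1 — p LEFT JOIN q on bin_id → 7 row(s).
Then INNER JOIN `items r` on grp_id: keep only rows whose q.grp_id appears in r.

(A, Frame); (A, Gear); (C, Lens)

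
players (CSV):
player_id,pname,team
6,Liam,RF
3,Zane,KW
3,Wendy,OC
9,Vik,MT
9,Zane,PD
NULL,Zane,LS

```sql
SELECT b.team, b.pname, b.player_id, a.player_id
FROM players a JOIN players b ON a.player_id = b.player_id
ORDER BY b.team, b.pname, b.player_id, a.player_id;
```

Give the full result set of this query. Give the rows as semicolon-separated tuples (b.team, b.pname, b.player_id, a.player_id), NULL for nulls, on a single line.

(KW, Zane, 3, 3); (KW, Zane, 3, 3); (MT, Vik, 9, 9); (MT, Vik, 9, 9); (OC, Wendy, 3, 3); (OC, Wendy, 3, 3); (PD, Zane, 9, 9); (PD, Zane, 9, 9); (RF, Liam, 6, 6)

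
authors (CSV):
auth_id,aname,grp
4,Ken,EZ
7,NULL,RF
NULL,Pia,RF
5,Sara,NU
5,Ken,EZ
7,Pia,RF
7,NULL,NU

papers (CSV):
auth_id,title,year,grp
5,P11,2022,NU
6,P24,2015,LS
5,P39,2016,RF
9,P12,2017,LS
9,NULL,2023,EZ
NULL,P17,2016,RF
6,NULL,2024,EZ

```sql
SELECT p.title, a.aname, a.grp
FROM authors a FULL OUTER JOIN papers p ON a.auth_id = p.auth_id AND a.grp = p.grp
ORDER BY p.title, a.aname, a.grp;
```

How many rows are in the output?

13

FULL OUTER JOIN keeps every row from both sides; unmatched rows get NULL for the other side's columns.
Matching on a.auth_id = p.auth_id AND a.grp = p.grp. A NULL in a compared column never satisfies the condition.
- a (auth_id=4, grp=EZ) has no partner → padded with NULL.
- a (auth_id=7, grp=RF) has no partner → padded with NULL.
- a (auth_id=NULL, grp=RF) has no partner → padded with NULL.
- a (auth_id=5, grp=NU) pairs with 1 row(s) of p.
- a (auth_id=5, grp=EZ) has no partner → padded with NULL.
- a (auth_id=7, grp=RF) has no partner → padded with NULL.
- a (auth_id=7, grp=NU) has no partner → padded with NULL.
- 6 p row(s) had no a match → kept, a columns NULL.
Total: 1 matched + 12 padded = 13 rows.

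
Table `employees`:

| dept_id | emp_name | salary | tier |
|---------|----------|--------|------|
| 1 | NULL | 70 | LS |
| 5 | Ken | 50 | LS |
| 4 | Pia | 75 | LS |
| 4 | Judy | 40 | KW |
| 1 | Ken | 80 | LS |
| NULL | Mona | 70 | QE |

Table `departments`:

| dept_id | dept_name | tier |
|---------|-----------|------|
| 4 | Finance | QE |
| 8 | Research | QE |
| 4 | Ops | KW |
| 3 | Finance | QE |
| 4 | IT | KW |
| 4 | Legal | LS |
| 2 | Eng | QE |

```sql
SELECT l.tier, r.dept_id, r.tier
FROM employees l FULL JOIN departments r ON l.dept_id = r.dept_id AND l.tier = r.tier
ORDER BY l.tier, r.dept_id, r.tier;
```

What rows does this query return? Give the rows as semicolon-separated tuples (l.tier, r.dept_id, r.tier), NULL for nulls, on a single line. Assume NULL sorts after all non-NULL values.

(KW, 4, KW); (KW, 4, KW); (LS, 4, LS); (LS, NULL, NULL); (LS, NULL, NULL); (LS, NULL, NULL); (QE, NULL, NULL); (NULL, 2, QE); (NULL, 3, QE); (NULL, 4, QE); (NULL, 8, QE)

FULL OUTER JOIN keeps every row from both sides; unmatched rows get NULL for the other side's columns.
Matching on l.dept_id = r.dept_id AND l.tier = r.tier. A NULL in a compared column never satisfies the condition.
Matched pairs: 3; unmatched l rows kept: 4; unmatched r rows kept: 4.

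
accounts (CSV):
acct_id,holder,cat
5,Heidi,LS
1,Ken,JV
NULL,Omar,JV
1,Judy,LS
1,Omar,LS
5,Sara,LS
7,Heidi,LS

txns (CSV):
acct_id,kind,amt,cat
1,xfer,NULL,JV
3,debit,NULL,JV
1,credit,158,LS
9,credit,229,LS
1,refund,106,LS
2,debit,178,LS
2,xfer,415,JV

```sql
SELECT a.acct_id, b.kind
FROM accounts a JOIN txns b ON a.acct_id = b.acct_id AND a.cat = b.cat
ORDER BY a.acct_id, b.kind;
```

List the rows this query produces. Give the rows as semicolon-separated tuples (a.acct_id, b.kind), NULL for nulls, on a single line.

(1, credit); (1, credit); (1, refund); (1, refund); (1, xfer)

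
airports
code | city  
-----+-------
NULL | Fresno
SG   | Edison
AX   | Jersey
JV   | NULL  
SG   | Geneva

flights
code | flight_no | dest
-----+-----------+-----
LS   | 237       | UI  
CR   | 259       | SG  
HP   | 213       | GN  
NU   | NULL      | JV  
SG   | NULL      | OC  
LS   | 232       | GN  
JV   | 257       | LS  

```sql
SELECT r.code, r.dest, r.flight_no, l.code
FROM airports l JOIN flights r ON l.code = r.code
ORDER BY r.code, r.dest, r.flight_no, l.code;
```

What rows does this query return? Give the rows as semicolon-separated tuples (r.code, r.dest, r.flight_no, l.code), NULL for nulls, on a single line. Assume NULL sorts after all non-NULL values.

INNER JOIN keeps only pairs where the ON condition holds.
Matching on l.code = r.code. A NULL in a compared column never satisfies the condition.
Matched pairs: 3.

(JV, LS, 257, JV); (SG, OC, NULL, SG); (SG, OC, NULL, SG)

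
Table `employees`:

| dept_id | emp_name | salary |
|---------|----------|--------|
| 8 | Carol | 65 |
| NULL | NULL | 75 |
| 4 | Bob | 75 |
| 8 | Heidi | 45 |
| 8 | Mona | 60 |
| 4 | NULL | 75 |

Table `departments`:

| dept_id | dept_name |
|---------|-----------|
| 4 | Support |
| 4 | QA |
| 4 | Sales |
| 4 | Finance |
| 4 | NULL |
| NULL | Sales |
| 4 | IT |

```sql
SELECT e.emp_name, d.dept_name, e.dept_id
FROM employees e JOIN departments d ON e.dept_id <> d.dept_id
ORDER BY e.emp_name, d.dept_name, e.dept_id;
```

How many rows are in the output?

18

INNER JOIN keeps only pairs where the ON condition holds.
Matching on e.dept_id <> d.dept_id. A NULL in a compared column never satisfies the condition.
- e row (dept_id=8): matches 6 d row(s) → 6 output row(s).
- e row (dept_id=NULL): no match → dropped.
- e row (dept_id=4): no match → dropped.
- e row (dept_id=8): matches 6 d row(s) → 6 output row(s).
- e row (dept_id=8): matches 6 d row(s) → 6 output row(s).
- e row (dept_id=4): no match → dropped.
Total: 18 rows.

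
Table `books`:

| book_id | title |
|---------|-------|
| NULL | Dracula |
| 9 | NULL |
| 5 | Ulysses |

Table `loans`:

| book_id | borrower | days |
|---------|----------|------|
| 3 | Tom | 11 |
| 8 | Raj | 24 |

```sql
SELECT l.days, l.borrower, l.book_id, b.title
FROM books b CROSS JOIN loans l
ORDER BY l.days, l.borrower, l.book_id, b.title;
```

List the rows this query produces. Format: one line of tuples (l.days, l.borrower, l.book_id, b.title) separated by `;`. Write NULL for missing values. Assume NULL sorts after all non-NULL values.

(11, Tom, 3, Dracula); (11, Tom, 3, Ulysses); (11, Tom, 3, NULL); (24, Raj, 8, Dracula); (24, Raj, 8, Ulysses); (24, Raj, 8, NULL)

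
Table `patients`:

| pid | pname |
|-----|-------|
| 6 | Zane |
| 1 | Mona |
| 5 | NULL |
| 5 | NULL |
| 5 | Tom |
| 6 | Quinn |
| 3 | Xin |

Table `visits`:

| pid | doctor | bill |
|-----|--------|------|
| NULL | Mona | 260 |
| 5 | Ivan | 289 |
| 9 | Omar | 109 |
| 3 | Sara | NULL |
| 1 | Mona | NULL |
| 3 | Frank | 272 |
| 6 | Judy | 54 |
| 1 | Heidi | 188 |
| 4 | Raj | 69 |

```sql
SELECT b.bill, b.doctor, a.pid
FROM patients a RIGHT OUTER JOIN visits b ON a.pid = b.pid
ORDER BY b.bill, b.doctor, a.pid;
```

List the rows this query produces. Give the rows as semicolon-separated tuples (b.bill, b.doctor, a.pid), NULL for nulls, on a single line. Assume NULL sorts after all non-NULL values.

(54, Judy, 6); (54, Judy, 6); (69, Raj, NULL); (109, Omar, NULL); (188, Heidi, 1); (260, Mona, NULL); (272, Frank, 3); (289, Ivan, 5); (289, Ivan, 5); (289, Ivan, 5); (NULL, Mona, 1); (NULL, Sara, 3)

RIGHT JOIN keeps every row from `visits`; unmatched rows get NULL for `patients`'s columns.
Matching on a.pid = b.pid. A NULL in a compared column never satisfies the condition.
Matched pairs: 9; unmatched b rows kept: 3.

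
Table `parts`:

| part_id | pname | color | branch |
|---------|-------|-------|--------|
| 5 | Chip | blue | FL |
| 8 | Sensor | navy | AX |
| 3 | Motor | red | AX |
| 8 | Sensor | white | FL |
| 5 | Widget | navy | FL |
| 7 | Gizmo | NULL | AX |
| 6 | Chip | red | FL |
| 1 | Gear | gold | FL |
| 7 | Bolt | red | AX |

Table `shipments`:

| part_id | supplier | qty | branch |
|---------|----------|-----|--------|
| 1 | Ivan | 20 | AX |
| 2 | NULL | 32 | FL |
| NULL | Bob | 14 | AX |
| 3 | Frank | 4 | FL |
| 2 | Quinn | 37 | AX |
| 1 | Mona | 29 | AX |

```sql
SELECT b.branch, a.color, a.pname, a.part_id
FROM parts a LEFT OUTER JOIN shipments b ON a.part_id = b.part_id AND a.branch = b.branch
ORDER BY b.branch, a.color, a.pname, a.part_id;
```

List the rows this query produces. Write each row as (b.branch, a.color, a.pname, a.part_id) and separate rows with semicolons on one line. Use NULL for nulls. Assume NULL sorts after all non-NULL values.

(NULL, blue, Chip, 5); (NULL, gold, Gear, 1); (NULL, navy, Sensor, 8); (NULL, navy, Widget, 5); (NULL, red, Bolt, 7); (NULL, red, Chip, 6); (NULL, red, Motor, 3); (NULL, white, Sensor, 8); (NULL, NULL, Gizmo, 7)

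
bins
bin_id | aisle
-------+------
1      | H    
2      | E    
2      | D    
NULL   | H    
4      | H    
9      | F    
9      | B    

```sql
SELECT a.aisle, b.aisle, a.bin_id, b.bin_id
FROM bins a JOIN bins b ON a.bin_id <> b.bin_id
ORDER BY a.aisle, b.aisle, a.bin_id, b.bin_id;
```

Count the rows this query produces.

26

INNER JOIN keeps only pairs where the ON condition holds.
Matching on a.bin_id <> b.bin_id. A NULL in a compared column never satisfies the condition.
- bin_id=1: 5 matching b row(s), so 5 row(s) emitted.
- bin_id=2: 4 matching b row(s), so 4 row(s) emitted.
- bin_id=2: 4 matching b row(s), so 4 row(s) emitted.
- bin_id=NULL: no matching b row, dropped.
- bin_id=4: 5 matching b row(s), so 5 row(s) emitted.
- bin_id=9: 4 matching b row(s), so 4 row(s) emitted.
- bin_id=9: 4 matching b row(s), so 4 row(s) emitted.
Total: 26 rows.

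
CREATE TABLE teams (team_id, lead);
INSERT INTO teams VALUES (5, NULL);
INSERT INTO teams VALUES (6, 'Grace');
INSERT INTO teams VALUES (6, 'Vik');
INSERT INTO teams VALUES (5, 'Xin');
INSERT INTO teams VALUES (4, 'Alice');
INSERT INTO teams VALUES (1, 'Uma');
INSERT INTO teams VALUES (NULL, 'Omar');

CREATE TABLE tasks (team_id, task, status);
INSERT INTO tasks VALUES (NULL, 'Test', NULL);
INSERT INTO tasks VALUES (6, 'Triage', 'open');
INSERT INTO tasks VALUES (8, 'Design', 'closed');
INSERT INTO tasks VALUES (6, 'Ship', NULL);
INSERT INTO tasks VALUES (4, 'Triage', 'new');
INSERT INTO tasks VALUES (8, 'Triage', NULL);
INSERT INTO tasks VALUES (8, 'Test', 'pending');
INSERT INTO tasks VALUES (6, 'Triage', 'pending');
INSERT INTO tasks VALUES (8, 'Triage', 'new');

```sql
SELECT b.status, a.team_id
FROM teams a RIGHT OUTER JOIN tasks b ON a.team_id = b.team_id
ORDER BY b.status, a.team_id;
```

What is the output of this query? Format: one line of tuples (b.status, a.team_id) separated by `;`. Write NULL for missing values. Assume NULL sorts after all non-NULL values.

RIGHT JOIN keeps every row from `tasks`; unmatched rows get NULL for `teams`'s columns.
Matching on a.team_id = b.team_id. A NULL in a compared column never satisfies the condition.
Matched pairs: 7; unmatched b rows kept: 5.

(closed, NULL); (new, 4); (new, NULL); (open, 6); (open, 6); (pending, 6); (pending, 6); (pending, NULL); (NULL, 6); (NULL, 6); (NULL, NULL); (NULL, NULL)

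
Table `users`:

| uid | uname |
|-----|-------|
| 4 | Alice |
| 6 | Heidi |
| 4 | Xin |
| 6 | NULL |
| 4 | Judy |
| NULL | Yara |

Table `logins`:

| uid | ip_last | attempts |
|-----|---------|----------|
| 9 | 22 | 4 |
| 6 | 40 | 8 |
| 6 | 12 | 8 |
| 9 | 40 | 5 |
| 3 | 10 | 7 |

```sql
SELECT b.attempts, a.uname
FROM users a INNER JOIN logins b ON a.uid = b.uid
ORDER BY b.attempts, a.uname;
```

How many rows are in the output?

4

INNER JOIN keeps only pairs where the ON condition holds.
Matching on a.uid = b.uid. A NULL in a compared column never satisfies the condition.
- uid=4: no matching b row, dropped.
- uid=6: 2 matching b row(s), so 2 row(s) emitted.
- uid=4: no matching b row, dropped.
- uid=6: 2 matching b row(s), so 2 row(s) emitted.
- uid=4: no matching b row, dropped.
- uid=NULL: no matching b row, dropped.
Total: 4 rows.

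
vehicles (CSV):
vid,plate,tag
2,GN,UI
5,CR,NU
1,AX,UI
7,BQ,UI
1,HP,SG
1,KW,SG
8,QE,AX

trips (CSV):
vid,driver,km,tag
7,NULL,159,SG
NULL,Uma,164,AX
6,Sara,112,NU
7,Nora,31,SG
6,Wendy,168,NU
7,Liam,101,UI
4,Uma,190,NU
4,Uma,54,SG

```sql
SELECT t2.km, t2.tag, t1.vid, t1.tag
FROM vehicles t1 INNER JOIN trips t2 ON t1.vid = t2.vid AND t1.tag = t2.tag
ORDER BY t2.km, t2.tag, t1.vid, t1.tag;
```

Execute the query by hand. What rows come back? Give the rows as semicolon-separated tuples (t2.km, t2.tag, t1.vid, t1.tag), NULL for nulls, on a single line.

(101, UI, 7, UI)

INNER JOIN keeps only pairs where the ON condition holds.
Matching on t1.vid = t2.vid AND t1.tag = t2.tag. A NULL in a compared column never satisfies the condition.
- vid=2, tag=UI: no matching t2 row, dropped.
- vid=5, tag=NU: no matching t2 row, dropped.
- vid=1, tag=UI: no matching t2 row, dropped.
- vid=7, tag=UI: 1 matching t2 row(s), so 1 row(s) emitted.
- vid=1, tag=SG: no matching t2 row, dropped.
- vid=1, tag=SG: no matching t2 row, dropped.
- vid=8, tag=AX: no matching t2 row, dropped.
After projecting and ordering:
t2.km | t2.tag | t1.vid | t1.tag
101 | UI | 7 | UI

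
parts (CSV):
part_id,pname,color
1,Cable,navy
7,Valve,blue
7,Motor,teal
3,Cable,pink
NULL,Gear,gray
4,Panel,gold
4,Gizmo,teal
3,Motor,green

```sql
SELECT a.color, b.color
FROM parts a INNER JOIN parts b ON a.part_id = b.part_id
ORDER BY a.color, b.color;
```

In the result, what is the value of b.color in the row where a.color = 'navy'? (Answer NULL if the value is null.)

navy

INNER JOIN keeps only pairs where the ON condition holds.
Matching on a.part_id = b.part_id. A NULL in a compared column never satisfies the condition.
Matched pairs: 13.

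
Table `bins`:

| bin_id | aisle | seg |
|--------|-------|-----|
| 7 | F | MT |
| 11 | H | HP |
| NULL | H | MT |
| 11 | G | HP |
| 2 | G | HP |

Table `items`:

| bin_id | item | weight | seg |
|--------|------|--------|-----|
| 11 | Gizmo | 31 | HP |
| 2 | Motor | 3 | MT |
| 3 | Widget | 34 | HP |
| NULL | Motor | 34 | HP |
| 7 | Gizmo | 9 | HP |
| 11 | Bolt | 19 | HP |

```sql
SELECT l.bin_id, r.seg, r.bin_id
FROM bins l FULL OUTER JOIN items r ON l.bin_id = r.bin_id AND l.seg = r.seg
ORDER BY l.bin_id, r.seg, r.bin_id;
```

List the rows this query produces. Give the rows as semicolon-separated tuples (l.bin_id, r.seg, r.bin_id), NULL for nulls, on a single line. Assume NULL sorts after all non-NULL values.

FULL OUTER JOIN keeps every row from both sides; unmatched rows get NULL for the other side's columns.
Matching on l.bin_id = r.bin_id AND l.seg = r.seg. A NULL in a compared column never satisfies the condition.
- l[0] bin_id=7, seg=MT → no match; kept with NULLs on the r side.
- l[1] bin_id=11, seg=HP → 2 match(es) in r → 2 row(s).
- l[2] bin_id=NULL, seg=MT → no match; kept with NULLs on the r side.
- l[3] bin_id=11, seg=HP → 2 match(es) in r → 2 row(s).
- l[4] bin_id=2, seg=HP → no match; kept with NULLs on the r side.
- plus 4 unmatched r row(s), each kept with NULL l columns.

(2, NULL, NULL); (7, NULL, NULL); (11, HP, 11); (11, HP, 11); (11, HP, 11); (11, HP, 11); (NULL, HP, 3); (NULL, HP, 7); (NULL, HP, NULL); (NULL, MT, 2); (NULL, NULL, NULL)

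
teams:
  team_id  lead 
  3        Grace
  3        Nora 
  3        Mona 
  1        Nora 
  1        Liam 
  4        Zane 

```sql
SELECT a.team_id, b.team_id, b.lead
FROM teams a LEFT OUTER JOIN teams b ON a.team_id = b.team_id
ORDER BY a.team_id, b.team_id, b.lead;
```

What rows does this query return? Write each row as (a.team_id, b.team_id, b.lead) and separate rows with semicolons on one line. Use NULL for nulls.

LEFT JOIN keeps every row from `teams a`; unmatched rows get NULL for `teams b`'s columns.
Matching on a.team_id = b.team_id.
- a row (team_id=3): matches 3 b row(s) → 3 output row(s).
- a row (team_id=3): matches 3 b row(s) → 3 output row(s).
- a row (team_id=3): matches 3 b row(s) → 3 output row(s).
- a row (team_id=1): matches 2 b row(s) → 2 output row(s).
- a row (team_id=1): matches 2 b row(s) → 2 output row(s).
- a row (team_id=4): matches 1 b row(s) → 1 output row(s).

(1, 1, Liam); (1, 1, Liam); (1, 1, Nora); (1, 1, Nora); (3, 3, Grace); (3, 3, Grace); (3, 3, Grace); (3, 3, Mona); (3, 3, Mona); (3, 3, Mona); (3, 3, Nora); (3, 3, Nora); (3, 3, Nora); (4, 4, Zane)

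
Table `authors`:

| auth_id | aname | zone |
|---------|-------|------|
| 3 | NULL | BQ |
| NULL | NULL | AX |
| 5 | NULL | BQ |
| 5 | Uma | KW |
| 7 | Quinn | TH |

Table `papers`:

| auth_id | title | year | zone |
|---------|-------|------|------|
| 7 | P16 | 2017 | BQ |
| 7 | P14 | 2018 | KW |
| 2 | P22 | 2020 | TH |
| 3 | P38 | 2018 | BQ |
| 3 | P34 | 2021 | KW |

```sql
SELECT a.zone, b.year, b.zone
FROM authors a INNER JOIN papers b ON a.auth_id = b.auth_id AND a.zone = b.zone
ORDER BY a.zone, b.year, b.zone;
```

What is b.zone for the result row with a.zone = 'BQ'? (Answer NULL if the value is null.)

INNER JOIN keeps only pairs where the ON condition holds.
Matching on a.auth_id = b.auth_id AND a.zone = b.zone. A NULL in a compared column never satisfies the condition.
Matched pairs: 1.

BQ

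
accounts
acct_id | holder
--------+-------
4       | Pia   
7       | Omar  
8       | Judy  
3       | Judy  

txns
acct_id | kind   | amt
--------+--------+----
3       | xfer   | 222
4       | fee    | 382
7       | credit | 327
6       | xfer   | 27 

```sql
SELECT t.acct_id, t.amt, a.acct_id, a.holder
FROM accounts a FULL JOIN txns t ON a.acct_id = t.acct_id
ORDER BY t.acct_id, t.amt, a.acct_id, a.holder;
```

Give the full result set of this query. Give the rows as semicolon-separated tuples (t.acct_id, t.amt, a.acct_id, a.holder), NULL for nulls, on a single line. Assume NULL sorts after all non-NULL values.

(3, 222, 3, Judy); (4, 382, 4, Pia); (6, 27, NULL, NULL); (7, 327, 7, Omar); (NULL, NULL, 8, Judy)

FULL OUTER JOIN keeps every row from both sides; unmatched rows get NULL for the other side's columns.
Matching on a.acct_id = t.acct_id.
Matched pairs: 3; unmatched a rows kept: 1; unmatched t rows kept: 1.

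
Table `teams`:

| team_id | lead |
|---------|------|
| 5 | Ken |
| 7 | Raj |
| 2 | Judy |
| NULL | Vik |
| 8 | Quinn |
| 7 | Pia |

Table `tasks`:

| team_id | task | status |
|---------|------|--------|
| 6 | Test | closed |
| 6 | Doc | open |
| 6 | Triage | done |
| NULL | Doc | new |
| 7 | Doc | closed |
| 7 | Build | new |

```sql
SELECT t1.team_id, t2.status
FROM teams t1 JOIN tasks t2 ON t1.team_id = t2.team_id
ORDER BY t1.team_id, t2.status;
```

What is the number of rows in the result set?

4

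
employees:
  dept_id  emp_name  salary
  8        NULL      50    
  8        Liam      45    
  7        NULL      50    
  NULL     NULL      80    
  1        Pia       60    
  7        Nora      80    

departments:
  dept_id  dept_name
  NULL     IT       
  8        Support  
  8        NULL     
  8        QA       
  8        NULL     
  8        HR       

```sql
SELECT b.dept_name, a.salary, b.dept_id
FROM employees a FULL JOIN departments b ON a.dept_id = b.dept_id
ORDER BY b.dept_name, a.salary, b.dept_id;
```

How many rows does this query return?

15

FULL OUTER JOIN keeps every row from both sides; unmatched rows get NULL for the other side's columns.
Matching on a.dept_id = b.dept_id. A NULL in a compared column never satisfies the condition.
Matched pairs: 10; unmatched a rows kept: 4; unmatched b rows kept: 1.
Total: 10 matched + 5 padded = 15 rows.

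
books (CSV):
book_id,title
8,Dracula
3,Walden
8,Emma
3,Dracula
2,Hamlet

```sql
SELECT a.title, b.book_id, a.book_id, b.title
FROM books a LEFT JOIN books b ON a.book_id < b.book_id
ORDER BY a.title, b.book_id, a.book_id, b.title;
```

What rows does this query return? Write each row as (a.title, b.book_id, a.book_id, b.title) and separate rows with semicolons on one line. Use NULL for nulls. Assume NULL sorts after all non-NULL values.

LEFT JOIN keeps every row from `books a`; unmatched rows get NULL for `books b`'s columns.
Matching on a.book_id < b.book_id.
- book_id=8: no b row matches, row kept with b columns NULL.
- book_id=3: 2 matching b row(s), so 2 row(s) emitted.
- book_id=8: no b row matches, row kept with b columns NULL.
- book_id=3: 2 matching b row(s), so 2 row(s) emitted.
- book_id=2: 4 matching b row(s), so 4 row(s) emitted.
After projecting and ordering:
a.title | b.book_id | a.book_id | b.title
Dracula | 8 | 3 | Dracula
Dracula | 8 | 3 | Emma
Dracula | NULL | 8 | NULL
Emma | NULL | 8 | NULL
Hamlet | 3 | 2 | Dracula
Hamlet | 3 | 2 | Walden
Hamlet | 8 | 2 | Dracula
Hamlet | 8 | 2 | Emma
Walden | 8 | 3 | Dracula
Walden | 8 | 3 | Emma

(Dracula, 8, 3, Dracula); (Dracula, 8, 3, Emma); (Dracula, NULL, 8, NULL); (Emma, NULL, 8, NULL); (Hamlet, 3, 2, Dracula); (Hamlet, 3, 2, Walden); (Hamlet, 8, 2, Dracula); (Hamlet, 8, 2, Emma); (Walden, 8, 3, Dracula); (Walden, 8, 3, Emma)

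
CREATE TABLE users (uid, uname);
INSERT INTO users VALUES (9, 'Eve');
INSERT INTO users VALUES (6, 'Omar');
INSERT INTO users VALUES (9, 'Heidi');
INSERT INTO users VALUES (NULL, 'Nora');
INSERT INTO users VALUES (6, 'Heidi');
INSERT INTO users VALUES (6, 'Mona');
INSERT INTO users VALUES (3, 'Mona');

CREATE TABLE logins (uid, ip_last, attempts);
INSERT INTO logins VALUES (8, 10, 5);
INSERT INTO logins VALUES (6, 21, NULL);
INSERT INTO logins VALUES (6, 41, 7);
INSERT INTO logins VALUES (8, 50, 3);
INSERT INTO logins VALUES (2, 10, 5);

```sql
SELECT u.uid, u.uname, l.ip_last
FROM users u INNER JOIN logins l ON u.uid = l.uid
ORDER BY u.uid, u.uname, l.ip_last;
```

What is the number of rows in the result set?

6

INNER JOIN keeps only pairs where the ON condition holds.
Matching on u.uid = l.uid. A NULL in a compared column never satisfies the condition.
Matched pairs: 6.
Total: 6 rows.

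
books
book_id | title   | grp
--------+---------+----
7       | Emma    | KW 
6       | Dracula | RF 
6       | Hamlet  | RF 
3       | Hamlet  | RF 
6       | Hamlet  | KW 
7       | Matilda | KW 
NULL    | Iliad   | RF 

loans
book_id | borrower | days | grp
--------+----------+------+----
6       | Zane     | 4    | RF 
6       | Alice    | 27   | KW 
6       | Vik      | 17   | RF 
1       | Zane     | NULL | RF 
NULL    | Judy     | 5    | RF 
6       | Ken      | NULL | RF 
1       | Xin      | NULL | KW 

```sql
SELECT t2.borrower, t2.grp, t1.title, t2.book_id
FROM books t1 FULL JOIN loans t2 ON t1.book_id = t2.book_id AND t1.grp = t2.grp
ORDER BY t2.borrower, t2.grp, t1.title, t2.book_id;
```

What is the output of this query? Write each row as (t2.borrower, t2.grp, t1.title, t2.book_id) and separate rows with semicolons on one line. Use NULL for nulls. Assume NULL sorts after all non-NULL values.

FULL OUTER JOIN keeps every row from both sides; unmatched rows get NULL for the other side's columns.
Matching on t1.book_id = t2.book_id AND t1.grp = t2.grp. A NULL in a compared column never satisfies the condition.
Matched pairs: 7; unmatched t1 rows kept: 4; unmatched t2 rows kept: 3.

(Alice, KW, Hamlet, 6); (Judy, RF, NULL, NULL); (Ken, RF, Dracula, 6); (Ken, RF, Hamlet, 6); (Vik, RF, Dracula, 6); (Vik, RF, Hamlet, 6); (Xin, KW, NULL, 1); (Zane, RF, Dracula, 6); (Zane, RF, Hamlet, 6); (Zane, RF, NULL, 1); (NULL, NULL, Emma, NULL); (NULL, NULL, Hamlet, NULL); (NULL, NULL, Iliad, NULL); (NULL, NULL, Matilda, NULL)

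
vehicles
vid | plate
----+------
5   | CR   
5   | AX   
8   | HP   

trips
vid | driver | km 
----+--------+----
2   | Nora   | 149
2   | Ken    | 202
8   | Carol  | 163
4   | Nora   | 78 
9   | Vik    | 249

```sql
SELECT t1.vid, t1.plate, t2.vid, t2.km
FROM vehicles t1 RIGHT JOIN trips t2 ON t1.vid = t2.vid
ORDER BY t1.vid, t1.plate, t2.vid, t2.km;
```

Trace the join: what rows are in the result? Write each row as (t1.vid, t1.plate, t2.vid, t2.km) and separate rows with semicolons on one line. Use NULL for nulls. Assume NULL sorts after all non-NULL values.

RIGHT JOIN keeps every row from `trips`; unmatched rows get NULL for `vehicles`'s columns.
Matching on t1.vid = t2.vid.
- t1[0] vid=5 → no match.
- t1[1] vid=5 → no match.
- t1[2] vid=8 → 1 match(es) in t2 → 1 row(s).
- 4 t2 row(s) had no t1 match → kept, t1 columns NULL.
After projecting and ordering:
t1.vid | t1.plate | t2.vid | t2.km
8 | HP | 8 | 163
NULL | NULL | 2 | 149
NULL | NULL | 2 | 202
NULL | NULL | 4 | 78
NULL | NULL | 9 | 249

(8, HP, 8, 163); (NULL, NULL, 2, 149); (NULL, NULL, 2, 202); (NULL, NULL, 4, 78); (NULL, NULL, 9, 249)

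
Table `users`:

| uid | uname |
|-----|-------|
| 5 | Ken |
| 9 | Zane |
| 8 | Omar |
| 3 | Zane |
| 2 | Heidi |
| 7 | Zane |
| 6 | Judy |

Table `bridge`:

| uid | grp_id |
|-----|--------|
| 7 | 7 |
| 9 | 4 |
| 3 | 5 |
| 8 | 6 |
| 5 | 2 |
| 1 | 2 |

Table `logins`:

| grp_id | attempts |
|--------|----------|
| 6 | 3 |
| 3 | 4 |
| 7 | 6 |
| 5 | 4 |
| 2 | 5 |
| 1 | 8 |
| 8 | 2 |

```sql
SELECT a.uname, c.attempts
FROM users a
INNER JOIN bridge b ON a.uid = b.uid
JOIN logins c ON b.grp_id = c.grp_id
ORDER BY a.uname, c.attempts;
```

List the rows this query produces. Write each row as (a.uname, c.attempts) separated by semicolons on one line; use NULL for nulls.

Joins associate left-to-right: users INNER JOIN bridge on uid gives 5 intermediate row(s).
Then INNER JOIN `logins c` on grp_id: keep only rows whose b.grp_id appears in c.

(Ken, 5); (Omar, 3); (Zane, 4); (Zane, 6)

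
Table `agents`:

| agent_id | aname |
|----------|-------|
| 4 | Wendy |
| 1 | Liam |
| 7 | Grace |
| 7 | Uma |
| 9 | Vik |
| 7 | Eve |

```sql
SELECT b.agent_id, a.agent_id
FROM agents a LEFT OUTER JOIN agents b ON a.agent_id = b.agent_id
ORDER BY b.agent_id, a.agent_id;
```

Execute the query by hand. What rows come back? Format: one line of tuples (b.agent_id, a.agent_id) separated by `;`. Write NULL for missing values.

(1, 1); (4, 4); (7, 7); (7, 7); (7, 7); (7, 7); (7, 7); (7, 7); (7, 7); (7, 7); (7, 7); (9, 9)

LEFT JOIN keeps every row from `agents a`; unmatched rows get NULL for `agents b`'s columns.
Matching on a.agent_id = b.agent_id.
Matched pairs: 12; unmatched a rows kept: 0.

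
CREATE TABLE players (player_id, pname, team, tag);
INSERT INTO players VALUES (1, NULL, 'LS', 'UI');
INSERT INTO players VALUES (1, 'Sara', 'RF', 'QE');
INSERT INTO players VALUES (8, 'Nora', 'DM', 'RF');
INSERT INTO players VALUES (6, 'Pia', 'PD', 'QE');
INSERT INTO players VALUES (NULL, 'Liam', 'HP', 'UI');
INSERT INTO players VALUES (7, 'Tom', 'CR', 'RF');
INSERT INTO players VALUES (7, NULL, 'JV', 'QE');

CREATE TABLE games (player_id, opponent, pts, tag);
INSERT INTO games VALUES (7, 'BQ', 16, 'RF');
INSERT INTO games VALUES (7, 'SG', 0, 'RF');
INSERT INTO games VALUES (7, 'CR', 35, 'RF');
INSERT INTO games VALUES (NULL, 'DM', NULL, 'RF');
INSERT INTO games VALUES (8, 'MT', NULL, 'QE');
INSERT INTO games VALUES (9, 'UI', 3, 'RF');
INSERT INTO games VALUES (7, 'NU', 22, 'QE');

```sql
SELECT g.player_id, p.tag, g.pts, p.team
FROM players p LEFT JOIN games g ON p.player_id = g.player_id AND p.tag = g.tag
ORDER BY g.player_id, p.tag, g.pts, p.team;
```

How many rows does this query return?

9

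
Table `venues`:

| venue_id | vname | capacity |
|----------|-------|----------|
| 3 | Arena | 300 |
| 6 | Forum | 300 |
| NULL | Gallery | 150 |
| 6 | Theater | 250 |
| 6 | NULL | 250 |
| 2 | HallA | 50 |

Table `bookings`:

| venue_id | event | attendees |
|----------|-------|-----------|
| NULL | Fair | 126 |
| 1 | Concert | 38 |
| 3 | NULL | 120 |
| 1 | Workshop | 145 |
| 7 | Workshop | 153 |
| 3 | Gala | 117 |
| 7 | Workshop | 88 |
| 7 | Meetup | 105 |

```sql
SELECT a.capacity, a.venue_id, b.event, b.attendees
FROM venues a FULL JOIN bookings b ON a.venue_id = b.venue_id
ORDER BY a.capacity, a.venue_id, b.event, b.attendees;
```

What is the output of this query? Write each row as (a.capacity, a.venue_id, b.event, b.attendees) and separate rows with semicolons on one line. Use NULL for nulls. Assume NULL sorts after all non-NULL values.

FULL OUTER JOIN keeps every row from both sides; unmatched rows get NULL for the other side's columns.
Matching on a.venue_id = b.venue_id. A NULL in a compared column never satisfies the condition.
- a row (venue_id=3): matches 2 b row(s) → 2 output row(s).
- a row (venue_id=6): no match → kept, b columns NULL.
- a row (venue_id=NULL): no match → kept, b columns NULL.
- a row (venue_id=6): no match → kept, b columns NULL.
- a row (venue_id=6): no match → kept, b columns NULL.
- a row (venue_id=2): no match → kept, b columns NULL.
- 6 row(s) from b found no a partner → padded with NULL.

(50, 2, NULL, NULL); (150, NULL, NULL, NULL); (250, 6, NULL, NULL); (250, 6, NULL, NULL); (300, 3, Gala, 117); (300, 3, NULL, 120); (300, 6, NULL, NULL); (NULL, NULL, Concert, 38); (NULL, NULL, Fair, 126); (NULL, NULL, Meetup, 105); (NULL, NULL, Workshop, 88); (NULL, NULL, Workshop, 145); (NULL, NULL, Workshop, 153)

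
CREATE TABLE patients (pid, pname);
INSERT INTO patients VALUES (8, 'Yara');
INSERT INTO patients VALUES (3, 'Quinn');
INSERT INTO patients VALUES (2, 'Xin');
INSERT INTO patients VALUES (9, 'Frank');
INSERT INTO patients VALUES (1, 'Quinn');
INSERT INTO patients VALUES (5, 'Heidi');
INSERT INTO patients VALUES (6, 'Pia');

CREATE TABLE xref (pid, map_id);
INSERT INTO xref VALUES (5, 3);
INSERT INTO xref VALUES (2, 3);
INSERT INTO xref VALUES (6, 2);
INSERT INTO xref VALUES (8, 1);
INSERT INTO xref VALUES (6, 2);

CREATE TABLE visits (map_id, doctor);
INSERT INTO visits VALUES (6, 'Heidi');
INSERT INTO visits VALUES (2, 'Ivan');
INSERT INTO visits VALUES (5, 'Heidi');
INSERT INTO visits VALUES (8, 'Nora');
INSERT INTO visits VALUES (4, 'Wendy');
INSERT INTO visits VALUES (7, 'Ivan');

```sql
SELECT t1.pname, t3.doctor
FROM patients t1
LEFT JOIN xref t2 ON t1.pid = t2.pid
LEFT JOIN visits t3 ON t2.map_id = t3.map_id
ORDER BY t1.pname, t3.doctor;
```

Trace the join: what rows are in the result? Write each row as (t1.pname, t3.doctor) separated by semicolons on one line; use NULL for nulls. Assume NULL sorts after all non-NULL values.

Evaluate left to right. First `patients t1 LEFT JOIN xref t2` on pid: 8 row(s).
Then LEFT JOIN `visits t3` on map_id: each of those 8 rows is kept; rows whose t2.map_id has no match in t3 get NULL for t3's columns.

(Frank, NULL); (Heidi, NULL); (Pia, Ivan); (Pia, Ivan); (Quinn, NULL); (Quinn, NULL); (Xin, NULL); (Yara, NULL)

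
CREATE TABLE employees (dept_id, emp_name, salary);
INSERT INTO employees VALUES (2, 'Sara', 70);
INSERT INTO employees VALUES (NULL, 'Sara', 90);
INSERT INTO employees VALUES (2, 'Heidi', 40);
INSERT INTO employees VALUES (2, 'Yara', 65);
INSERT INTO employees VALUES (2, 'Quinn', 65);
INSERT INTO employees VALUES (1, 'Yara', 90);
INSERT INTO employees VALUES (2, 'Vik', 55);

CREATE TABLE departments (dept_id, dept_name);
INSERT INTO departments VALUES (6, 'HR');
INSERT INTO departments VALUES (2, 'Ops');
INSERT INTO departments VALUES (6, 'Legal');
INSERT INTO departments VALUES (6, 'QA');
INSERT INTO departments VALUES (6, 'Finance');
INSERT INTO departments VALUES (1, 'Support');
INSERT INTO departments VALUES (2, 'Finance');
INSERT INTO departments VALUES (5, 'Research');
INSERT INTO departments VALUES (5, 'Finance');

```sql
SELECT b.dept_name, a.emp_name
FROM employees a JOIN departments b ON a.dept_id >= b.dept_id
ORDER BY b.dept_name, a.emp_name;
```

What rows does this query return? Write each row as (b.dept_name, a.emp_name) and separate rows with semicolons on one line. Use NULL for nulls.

(Finance, Heidi); (Finance, Quinn); (Finance, Sara); (Finance, Vik); (Finance, Yara); (Ops, Heidi); (Ops, Quinn); (Ops, Sara); (Ops, Vik); (Ops, Yara); (Support, Heidi); (Support, Quinn); (Support, Sara); (Support, Vik); (Support, Yara); (Support, Yara)

INNER JOIN keeps only pairs where the ON condition holds.
Matching on a.dept_id >= b.dept_id. A NULL in a compared column never satisfies the condition.
- a (dept_id=2) pairs with 3 row(s) of b.
- a (dept_id=NULL) has no partner → excluded.
- a (dept_id=2) pairs with 3 row(s) of b.
- a (dept_id=2) pairs with 3 row(s) of b.
- a (dept_id=2) pairs with 3 row(s) of b.
- a (dept_id=1) pairs with 1 row(s) of b.
- a (dept_id=2) pairs with 3 row(s) of b.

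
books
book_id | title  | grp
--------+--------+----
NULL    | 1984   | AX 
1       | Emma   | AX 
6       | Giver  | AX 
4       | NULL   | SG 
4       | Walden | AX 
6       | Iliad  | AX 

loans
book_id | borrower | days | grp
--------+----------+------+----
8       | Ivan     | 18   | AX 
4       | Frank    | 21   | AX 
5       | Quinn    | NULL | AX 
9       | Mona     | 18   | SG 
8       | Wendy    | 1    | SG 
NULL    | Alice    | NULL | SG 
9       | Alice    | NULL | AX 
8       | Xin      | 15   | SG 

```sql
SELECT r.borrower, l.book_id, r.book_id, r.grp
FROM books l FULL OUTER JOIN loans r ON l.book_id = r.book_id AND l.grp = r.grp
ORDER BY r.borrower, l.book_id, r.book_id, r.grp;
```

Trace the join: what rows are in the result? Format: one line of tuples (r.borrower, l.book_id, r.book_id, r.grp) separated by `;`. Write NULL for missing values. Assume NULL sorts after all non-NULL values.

FULL OUTER JOIN keeps every row from both sides; unmatched rows get NULL for the other side's columns.
Matching on l.book_id = r.book_id AND l.grp = r.grp. A NULL in a compared column never satisfies the condition.
Matched pairs: 1; unmatched l rows kept: 5; unmatched r rows kept: 7.

(Alice, NULL, 9, AX); (Alice, NULL, NULL, SG); (Frank, 4, 4, AX); (Ivan, NULL, 8, AX); (Mona, NULL, 9, SG); (Quinn, NULL, 5, AX); (Wendy, NULL, 8, SG); (Xin, NULL, 8, SG); (NULL, 1, NULL, NULL); (NULL, 4, NULL, NULL); (NULL, 6, NULL, NULL); (NULL, 6, NULL, NULL); (NULL, NULL, NULL, NULL)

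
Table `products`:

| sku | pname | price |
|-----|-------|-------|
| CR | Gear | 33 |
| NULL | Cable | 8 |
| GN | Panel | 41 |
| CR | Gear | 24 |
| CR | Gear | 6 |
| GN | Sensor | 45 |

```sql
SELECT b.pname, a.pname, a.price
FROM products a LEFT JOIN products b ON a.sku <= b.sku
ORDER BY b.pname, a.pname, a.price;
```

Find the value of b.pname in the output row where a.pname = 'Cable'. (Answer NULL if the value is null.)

NULL

LEFT JOIN keeps every row from `products a`; unmatched rows get NULL for `products b`'s columns.
Matching on a.sku <= b.sku. A NULL in a compared column never satisfies the condition.
- a (sku=CR) pairs with 5 row(s) of b.
- a (sku=NULL) has no partner → padded with NULL.
- a (sku=GN) pairs with 2 row(s) of b.
- a (sku=CR) pairs with 5 row(s) of b.
- a (sku=CR) pairs with 5 row(s) of b.
- a (sku=GN) pairs with 2 row(s) of b.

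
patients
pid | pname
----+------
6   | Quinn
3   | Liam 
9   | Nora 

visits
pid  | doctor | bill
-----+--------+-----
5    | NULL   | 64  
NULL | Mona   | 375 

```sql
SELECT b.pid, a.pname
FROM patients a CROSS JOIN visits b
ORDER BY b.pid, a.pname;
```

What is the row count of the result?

6

CROSS JOIN pairs every row of `patients` with every row of `visits`: 3 × 2 = 6 rows.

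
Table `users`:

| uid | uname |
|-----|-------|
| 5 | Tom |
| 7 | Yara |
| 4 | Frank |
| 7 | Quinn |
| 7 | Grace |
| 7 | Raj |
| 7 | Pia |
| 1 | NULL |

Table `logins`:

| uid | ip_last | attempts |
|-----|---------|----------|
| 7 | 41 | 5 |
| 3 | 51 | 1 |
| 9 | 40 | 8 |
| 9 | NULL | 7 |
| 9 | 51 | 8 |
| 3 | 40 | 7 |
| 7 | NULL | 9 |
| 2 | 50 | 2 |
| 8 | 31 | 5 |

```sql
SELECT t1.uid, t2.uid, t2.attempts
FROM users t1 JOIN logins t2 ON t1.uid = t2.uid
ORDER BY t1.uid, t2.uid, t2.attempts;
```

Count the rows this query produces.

10

INNER JOIN keeps only pairs where the ON condition holds.
Matching on t1.uid = t2.uid.
- t1 row (uid=5): no match → dropped.
- t1 row (uid=7): matches 2 t2 row(s) → 2 output row(s).
- t1 row (uid=4): no match → dropped.
- t1 row (uid=7): matches 2 t2 row(s) → 2 output row(s).
- t1 row (uid=7): matches 2 t2 row(s) → 2 output row(s).
- t1 row (uid=7): matches 2 t2 row(s) → 2 output row(s).
- t1 row (uid=7): matches 2 t2 row(s) → 2 output row(s).
- t1 row (uid=1): no match → dropped.
Total: 10 rows.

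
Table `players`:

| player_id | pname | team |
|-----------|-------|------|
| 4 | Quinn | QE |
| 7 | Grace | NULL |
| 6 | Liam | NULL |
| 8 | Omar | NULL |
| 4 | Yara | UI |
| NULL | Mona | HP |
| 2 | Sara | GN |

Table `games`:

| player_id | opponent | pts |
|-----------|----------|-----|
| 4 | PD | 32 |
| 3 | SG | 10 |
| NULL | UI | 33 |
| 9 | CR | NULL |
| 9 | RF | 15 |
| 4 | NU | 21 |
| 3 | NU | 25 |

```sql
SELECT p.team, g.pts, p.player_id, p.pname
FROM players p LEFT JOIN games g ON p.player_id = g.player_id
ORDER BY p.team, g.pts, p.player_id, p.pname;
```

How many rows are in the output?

9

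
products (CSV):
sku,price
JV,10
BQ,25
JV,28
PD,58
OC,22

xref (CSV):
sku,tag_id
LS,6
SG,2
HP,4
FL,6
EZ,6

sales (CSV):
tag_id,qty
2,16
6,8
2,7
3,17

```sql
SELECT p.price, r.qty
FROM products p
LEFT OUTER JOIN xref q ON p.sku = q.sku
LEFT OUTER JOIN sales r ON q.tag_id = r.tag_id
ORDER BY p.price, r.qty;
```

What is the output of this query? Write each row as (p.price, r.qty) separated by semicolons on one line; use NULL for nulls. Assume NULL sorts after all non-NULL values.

Step 1 — p LEFT JOIN q on sku → 5 row(s).
Then LEFT JOIN `sales r` on tag_id: each of those 5 rows is kept; rows whose q.tag_id has no match in r get NULL for r's columns.

(10, NULL); (22, NULL); (25, NULL); (28, NULL); (58, NULL)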